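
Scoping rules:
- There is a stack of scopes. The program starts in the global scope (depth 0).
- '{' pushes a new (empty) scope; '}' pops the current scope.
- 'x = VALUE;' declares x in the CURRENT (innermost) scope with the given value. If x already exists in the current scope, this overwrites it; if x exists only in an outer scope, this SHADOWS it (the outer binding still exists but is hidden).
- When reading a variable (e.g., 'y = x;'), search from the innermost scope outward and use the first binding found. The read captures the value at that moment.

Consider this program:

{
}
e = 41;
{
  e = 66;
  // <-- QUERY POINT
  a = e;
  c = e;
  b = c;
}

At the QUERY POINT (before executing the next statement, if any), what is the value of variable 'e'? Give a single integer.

Step 1: enter scope (depth=1)
Step 2: exit scope (depth=0)
Step 3: declare e=41 at depth 0
Step 4: enter scope (depth=1)
Step 5: declare e=66 at depth 1
Visible at query point: e=66

Answer: 66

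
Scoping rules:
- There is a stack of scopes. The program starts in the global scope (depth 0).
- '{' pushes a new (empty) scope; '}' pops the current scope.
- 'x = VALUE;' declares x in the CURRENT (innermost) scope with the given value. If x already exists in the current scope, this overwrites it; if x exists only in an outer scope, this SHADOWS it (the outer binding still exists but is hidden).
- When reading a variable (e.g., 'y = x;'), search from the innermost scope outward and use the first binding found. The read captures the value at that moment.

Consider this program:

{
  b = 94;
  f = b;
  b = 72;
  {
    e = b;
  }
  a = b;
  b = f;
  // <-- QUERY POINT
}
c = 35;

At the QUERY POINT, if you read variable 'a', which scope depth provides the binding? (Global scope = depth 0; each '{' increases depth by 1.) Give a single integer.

Answer: 1

Derivation:
Step 1: enter scope (depth=1)
Step 2: declare b=94 at depth 1
Step 3: declare f=(read b)=94 at depth 1
Step 4: declare b=72 at depth 1
Step 5: enter scope (depth=2)
Step 6: declare e=(read b)=72 at depth 2
Step 7: exit scope (depth=1)
Step 8: declare a=(read b)=72 at depth 1
Step 9: declare b=(read f)=94 at depth 1
Visible at query point: a=72 b=94 f=94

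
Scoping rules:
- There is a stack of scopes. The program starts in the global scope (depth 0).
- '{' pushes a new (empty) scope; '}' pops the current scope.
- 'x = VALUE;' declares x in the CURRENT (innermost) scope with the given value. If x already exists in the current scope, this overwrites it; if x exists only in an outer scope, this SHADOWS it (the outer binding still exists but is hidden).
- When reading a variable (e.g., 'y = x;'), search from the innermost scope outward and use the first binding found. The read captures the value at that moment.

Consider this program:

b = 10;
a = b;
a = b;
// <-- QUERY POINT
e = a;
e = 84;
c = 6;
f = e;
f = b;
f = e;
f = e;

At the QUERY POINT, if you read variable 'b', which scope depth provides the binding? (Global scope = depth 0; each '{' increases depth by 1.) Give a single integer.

Answer: 0

Derivation:
Step 1: declare b=10 at depth 0
Step 2: declare a=(read b)=10 at depth 0
Step 3: declare a=(read b)=10 at depth 0
Visible at query point: a=10 b=10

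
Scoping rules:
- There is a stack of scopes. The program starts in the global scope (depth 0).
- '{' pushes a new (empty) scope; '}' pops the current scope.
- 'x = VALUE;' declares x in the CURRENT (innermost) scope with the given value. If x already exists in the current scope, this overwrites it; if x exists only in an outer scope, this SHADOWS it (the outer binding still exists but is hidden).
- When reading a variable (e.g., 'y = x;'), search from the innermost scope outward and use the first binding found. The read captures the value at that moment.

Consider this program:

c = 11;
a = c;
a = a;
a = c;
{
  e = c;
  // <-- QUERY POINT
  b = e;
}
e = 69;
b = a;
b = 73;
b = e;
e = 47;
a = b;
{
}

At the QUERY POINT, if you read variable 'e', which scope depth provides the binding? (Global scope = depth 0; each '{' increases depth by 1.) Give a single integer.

Answer: 1

Derivation:
Step 1: declare c=11 at depth 0
Step 2: declare a=(read c)=11 at depth 0
Step 3: declare a=(read a)=11 at depth 0
Step 4: declare a=(read c)=11 at depth 0
Step 5: enter scope (depth=1)
Step 6: declare e=(read c)=11 at depth 1
Visible at query point: a=11 c=11 e=11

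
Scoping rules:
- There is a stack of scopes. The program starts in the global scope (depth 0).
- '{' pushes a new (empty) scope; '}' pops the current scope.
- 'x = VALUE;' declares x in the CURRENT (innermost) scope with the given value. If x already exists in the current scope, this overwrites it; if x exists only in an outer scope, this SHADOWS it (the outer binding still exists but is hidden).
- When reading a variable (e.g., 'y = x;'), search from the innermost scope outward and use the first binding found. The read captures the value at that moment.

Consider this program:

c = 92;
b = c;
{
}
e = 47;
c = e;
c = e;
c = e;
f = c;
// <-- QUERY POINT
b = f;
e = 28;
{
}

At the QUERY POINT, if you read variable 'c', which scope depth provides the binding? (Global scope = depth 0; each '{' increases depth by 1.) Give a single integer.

Answer: 0

Derivation:
Step 1: declare c=92 at depth 0
Step 2: declare b=(read c)=92 at depth 0
Step 3: enter scope (depth=1)
Step 4: exit scope (depth=0)
Step 5: declare e=47 at depth 0
Step 6: declare c=(read e)=47 at depth 0
Step 7: declare c=(read e)=47 at depth 0
Step 8: declare c=(read e)=47 at depth 0
Step 9: declare f=(read c)=47 at depth 0
Visible at query point: b=92 c=47 e=47 f=47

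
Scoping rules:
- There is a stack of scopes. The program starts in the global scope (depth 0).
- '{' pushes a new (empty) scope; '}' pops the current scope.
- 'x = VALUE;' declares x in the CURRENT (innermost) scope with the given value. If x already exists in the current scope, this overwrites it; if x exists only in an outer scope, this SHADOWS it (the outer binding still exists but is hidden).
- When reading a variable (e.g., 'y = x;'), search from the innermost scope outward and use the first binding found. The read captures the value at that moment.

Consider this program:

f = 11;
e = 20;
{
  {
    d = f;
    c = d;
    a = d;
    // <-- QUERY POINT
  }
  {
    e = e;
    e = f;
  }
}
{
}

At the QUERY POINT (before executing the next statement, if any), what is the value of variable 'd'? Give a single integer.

Step 1: declare f=11 at depth 0
Step 2: declare e=20 at depth 0
Step 3: enter scope (depth=1)
Step 4: enter scope (depth=2)
Step 5: declare d=(read f)=11 at depth 2
Step 6: declare c=(read d)=11 at depth 2
Step 7: declare a=(read d)=11 at depth 2
Visible at query point: a=11 c=11 d=11 e=20 f=11

Answer: 11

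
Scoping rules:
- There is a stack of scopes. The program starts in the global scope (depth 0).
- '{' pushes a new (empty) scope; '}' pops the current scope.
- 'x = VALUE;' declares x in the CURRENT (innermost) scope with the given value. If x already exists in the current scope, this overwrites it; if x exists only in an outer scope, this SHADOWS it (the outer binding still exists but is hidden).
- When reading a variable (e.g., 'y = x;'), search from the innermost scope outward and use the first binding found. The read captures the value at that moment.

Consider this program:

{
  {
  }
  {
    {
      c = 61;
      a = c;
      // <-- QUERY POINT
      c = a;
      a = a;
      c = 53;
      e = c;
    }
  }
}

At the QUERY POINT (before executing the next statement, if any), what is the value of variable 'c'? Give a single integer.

Answer: 61

Derivation:
Step 1: enter scope (depth=1)
Step 2: enter scope (depth=2)
Step 3: exit scope (depth=1)
Step 4: enter scope (depth=2)
Step 5: enter scope (depth=3)
Step 6: declare c=61 at depth 3
Step 7: declare a=(read c)=61 at depth 3
Visible at query point: a=61 c=61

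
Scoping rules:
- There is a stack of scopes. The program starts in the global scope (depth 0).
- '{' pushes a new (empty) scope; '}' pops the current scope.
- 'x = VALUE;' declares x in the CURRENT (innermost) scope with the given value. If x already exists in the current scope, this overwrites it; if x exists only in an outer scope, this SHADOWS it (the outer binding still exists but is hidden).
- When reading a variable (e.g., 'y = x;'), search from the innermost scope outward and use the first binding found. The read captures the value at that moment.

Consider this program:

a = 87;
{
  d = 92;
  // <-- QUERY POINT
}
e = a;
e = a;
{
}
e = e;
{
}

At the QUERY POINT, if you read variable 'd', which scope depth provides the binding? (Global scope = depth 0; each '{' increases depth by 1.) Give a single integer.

Step 1: declare a=87 at depth 0
Step 2: enter scope (depth=1)
Step 3: declare d=92 at depth 1
Visible at query point: a=87 d=92

Answer: 1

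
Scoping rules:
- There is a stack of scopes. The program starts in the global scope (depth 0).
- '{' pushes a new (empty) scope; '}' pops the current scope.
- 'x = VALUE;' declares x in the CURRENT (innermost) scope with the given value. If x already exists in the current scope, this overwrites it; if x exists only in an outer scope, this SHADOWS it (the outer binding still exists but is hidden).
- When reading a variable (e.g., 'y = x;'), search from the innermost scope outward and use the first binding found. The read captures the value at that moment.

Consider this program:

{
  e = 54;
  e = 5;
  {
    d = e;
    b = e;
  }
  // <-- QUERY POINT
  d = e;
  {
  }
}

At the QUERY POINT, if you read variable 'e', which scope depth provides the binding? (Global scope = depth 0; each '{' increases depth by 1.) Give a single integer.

Step 1: enter scope (depth=1)
Step 2: declare e=54 at depth 1
Step 3: declare e=5 at depth 1
Step 4: enter scope (depth=2)
Step 5: declare d=(read e)=5 at depth 2
Step 6: declare b=(read e)=5 at depth 2
Step 7: exit scope (depth=1)
Visible at query point: e=5

Answer: 1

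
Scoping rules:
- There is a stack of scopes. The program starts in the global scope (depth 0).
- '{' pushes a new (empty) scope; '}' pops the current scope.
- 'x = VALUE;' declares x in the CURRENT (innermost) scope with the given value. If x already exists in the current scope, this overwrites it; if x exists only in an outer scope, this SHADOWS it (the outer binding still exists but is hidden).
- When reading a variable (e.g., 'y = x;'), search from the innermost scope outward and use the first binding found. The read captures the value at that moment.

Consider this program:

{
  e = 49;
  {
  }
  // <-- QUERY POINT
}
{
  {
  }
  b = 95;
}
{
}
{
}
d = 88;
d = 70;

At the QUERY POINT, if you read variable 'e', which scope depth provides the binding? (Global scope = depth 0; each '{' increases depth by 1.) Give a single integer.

Answer: 1

Derivation:
Step 1: enter scope (depth=1)
Step 2: declare e=49 at depth 1
Step 3: enter scope (depth=2)
Step 4: exit scope (depth=1)
Visible at query point: e=49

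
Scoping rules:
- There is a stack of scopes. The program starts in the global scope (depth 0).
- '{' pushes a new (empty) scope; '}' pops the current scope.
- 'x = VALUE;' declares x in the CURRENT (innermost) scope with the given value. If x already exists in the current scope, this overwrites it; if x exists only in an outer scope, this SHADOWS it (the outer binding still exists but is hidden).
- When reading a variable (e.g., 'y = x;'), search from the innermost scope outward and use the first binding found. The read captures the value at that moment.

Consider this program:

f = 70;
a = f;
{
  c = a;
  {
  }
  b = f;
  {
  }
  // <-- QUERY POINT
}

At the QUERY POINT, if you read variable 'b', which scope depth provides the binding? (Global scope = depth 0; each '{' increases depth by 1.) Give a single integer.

Answer: 1

Derivation:
Step 1: declare f=70 at depth 0
Step 2: declare a=(read f)=70 at depth 0
Step 3: enter scope (depth=1)
Step 4: declare c=(read a)=70 at depth 1
Step 5: enter scope (depth=2)
Step 6: exit scope (depth=1)
Step 7: declare b=(read f)=70 at depth 1
Step 8: enter scope (depth=2)
Step 9: exit scope (depth=1)
Visible at query point: a=70 b=70 c=70 f=70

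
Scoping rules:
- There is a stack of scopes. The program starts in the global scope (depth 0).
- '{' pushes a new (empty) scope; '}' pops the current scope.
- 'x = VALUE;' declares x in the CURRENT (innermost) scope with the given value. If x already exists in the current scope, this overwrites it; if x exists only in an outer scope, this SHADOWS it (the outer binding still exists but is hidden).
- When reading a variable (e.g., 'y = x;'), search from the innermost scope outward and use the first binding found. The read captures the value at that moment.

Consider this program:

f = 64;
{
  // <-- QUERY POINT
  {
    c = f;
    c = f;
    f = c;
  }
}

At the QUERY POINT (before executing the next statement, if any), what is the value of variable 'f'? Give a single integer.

Answer: 64

Derivation:
Step 1: declare f=64 at depth 0
Step 2: enter scope (depth=1)
Visible at query point: f=64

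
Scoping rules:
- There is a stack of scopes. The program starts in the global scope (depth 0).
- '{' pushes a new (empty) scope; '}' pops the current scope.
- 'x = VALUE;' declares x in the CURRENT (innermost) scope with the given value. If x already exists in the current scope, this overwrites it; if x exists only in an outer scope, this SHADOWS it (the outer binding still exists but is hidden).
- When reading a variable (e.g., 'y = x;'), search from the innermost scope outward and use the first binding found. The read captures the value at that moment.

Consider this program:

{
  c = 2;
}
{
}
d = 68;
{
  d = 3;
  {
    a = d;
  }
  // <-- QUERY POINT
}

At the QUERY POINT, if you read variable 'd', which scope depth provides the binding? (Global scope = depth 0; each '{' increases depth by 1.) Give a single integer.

Answer: 1

Derivation:
Step 1: enter scope (depth=1)
Step 2: declare c=2 at depth 1
Step 3: exit scope (depth=0)
Step 4: enter scope (depth=1)
Step 5: exit scope (depth=0)
Step 6: declare d=68 at depth 0
Step 7: enter scope (depth=1)
Step 8: declare d=3 at depth 1
Step 9: enter scope (depth=2)
Step 10: declare a=(read d)=3 at depth 2
Step 11: exit scope (depth=1)
Visible at query point: d=3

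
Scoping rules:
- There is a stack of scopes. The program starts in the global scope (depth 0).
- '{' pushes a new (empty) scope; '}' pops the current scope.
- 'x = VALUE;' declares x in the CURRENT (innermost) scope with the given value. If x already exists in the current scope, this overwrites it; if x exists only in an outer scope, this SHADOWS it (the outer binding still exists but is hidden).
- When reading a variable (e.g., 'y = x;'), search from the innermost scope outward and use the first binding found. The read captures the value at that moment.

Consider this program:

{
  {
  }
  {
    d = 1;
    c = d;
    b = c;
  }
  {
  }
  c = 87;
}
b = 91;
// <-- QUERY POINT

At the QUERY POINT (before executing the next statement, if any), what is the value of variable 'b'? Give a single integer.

Step 1: enter scope (depth=1)
Step 2: enter scope (depth=2)
Step 3: exit scope (depth=1)
Step 4: enter scope (depth=2)
Step 5: declare d=1 at depth 2
Step 6: declare c=(read d)=1 at depth 2
Step 7: declare b=(read c)=1 at depth 2
Step 8: exit scope (depth=1)
Step 9: enter scope (depth=2)
Step 10: exit scope (depth=1)
Step 11: declare c=87 at depth 1
Step 12: exit scope (depth=0)
Step 13: declare b=91 at depth 0
Visible at query point: b=91

Answer: 91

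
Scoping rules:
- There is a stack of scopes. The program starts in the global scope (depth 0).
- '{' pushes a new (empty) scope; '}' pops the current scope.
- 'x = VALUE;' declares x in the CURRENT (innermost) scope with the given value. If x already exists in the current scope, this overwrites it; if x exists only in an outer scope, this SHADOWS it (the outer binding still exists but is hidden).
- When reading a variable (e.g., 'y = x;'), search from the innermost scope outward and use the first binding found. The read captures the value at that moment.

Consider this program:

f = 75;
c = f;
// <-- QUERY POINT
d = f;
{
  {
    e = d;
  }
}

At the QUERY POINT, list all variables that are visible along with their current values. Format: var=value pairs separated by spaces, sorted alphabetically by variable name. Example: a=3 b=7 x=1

Answer: c=75 f=75

Derivation:
Step 1: declare f=75 at depth 0
Step 2: declare c=(read f)=75 at depth 0
Visible at query point: c=75 f=75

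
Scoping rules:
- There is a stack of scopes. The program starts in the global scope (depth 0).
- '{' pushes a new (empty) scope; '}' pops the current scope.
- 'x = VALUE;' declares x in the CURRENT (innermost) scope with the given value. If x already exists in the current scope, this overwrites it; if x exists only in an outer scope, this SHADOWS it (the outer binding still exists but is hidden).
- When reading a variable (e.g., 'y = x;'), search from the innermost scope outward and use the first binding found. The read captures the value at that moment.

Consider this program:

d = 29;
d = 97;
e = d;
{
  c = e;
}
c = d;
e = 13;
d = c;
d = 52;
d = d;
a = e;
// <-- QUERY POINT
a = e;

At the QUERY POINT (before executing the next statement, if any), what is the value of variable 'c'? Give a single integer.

Answer: 97

Derivation:
Step 1: declare d=29 at depth 0
Step 2: declare d=97 at depth 0
Step 3: declare e=(read d)=97 at depth 0
Step 4: enter scope (depth=1)
Step 5: declare c=(read e)=97 at depth 1
Step 6: exit scope (depth=0)
Step 7: declare c=(read d)=97 at depth 0
Step 8: declare e=13 at depth 0
Step 9: declare d=(read c)=97 at depth 0
Step 10: declare d=52 at depth 0
Step 11: declare d=(read d)=52 at depth 0
Step 12: declare a=(read e)=13 at depth 0
Visible at query point: a=13 c=97 d=52 e=13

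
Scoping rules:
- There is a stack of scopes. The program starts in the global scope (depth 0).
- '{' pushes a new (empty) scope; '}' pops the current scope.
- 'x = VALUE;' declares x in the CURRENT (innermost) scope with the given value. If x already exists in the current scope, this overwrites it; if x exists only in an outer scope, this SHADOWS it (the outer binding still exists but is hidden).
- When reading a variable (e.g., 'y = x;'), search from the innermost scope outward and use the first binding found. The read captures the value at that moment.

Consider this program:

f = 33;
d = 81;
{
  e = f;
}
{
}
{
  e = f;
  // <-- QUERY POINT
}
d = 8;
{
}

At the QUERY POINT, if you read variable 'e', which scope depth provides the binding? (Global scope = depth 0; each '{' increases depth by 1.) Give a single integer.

Step 1: declare f=33 at depth 0
Step 2: declare d=81 at depth 0
Step 3: enter scope (depth=1)
Step 4: declare e=(read f)=33 at depth 1
Step 5: exit scope (depth=0)
Step 6: enter scope (depth=1)
Step 7: exit scope (depth=0)
Step 8: enter scope (depth=1)
Step 9: declare e=(read f)=33 at depth 1
Visible at query point: d=81 e=33 f=33

Answer: 1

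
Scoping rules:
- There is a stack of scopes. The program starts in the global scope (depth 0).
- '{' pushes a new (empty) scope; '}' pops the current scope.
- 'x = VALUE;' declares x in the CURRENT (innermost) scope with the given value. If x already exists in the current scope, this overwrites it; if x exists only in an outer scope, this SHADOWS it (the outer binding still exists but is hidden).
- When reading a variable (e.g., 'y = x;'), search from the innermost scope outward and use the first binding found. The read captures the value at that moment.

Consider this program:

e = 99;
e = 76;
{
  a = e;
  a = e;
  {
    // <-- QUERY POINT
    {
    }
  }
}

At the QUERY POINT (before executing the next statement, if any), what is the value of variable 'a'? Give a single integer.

Answer: 76

Derivation:
Step 1: declare e=99 at depth 0
Step 2: declare e=76 at depth 0
Step 3: enter scope (depth=1)
Step 4: declare a=(read e)=76 at depth 1
Step 5: declare a=(read e)=76 at depth 1
Step 6: enter scope (depth=2)
Visible at query point: a=76 e=76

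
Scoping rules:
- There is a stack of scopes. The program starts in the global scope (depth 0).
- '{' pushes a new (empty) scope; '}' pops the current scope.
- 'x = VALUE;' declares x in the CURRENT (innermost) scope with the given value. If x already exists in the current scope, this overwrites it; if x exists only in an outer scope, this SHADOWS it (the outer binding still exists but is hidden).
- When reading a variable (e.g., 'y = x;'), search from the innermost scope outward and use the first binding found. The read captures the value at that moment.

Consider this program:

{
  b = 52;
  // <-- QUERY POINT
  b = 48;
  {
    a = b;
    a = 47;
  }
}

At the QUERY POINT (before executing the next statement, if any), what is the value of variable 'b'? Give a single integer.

Answer: 52

Derivation:
Step 1: enter scope (depth=1)
Step 2: declare b=52 at depth 1
Visible at query point: b=52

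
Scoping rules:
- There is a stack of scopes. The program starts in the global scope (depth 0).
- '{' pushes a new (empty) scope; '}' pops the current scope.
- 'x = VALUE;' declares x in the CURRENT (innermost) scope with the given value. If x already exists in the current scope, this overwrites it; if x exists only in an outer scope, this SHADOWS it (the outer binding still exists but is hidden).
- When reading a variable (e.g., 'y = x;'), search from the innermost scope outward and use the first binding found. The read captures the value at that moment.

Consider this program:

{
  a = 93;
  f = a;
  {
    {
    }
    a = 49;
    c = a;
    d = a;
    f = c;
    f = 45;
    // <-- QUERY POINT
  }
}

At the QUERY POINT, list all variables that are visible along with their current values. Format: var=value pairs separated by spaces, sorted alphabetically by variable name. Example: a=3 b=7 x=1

Answer: a=49 c=49 d=49 f=45

Derivation:
Step 1: enter scope (depth=1)
Step 2: declare a=93 at depth 1
Step 3: declare f=(read a)=93 at depth 1
Step 4: enter scope (depth=2)
Step 5: enter scope (depth=3)
Step 6: exit scope (depth=2)
Step 7: declare a=49 at depth 2
Step 8: declare c=(read a)=49 at depth 2
Step 9: declare d=(read a)=49 at depth 2
Step 10: declare f=(read c)=49 at depth 2
Step 11: declare f=45 at depth 2
Visible at query point: a=49 c=49 d=49 f=45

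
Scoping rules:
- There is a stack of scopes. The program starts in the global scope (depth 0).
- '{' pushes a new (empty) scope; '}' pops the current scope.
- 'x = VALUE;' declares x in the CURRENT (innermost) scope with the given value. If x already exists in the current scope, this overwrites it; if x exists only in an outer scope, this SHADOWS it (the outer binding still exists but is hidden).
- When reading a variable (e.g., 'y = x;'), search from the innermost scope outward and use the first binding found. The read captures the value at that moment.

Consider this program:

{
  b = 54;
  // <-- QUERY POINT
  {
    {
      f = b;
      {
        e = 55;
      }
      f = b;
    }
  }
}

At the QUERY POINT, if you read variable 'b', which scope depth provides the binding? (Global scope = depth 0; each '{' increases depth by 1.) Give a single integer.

Answer: 1

Derivation:
Step 1: enter scope (depth=1)
Step 2: declare b=54 at depth 1
Visible at query point: b=54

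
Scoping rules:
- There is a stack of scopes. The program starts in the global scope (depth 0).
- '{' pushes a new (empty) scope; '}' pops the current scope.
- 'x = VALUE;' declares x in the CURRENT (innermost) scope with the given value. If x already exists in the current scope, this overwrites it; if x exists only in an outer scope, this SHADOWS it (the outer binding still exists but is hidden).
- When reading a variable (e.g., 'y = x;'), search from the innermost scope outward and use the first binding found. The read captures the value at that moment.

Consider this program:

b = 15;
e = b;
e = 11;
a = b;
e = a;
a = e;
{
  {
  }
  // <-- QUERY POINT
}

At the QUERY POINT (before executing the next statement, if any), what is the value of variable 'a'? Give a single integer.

Step 1: declare b=15 at depth 0
Step 2: declare e=(read b)=15 at depth 0
Step 3: declare e=11 at depth 0
Step 4: declare a=(read b)=15 at depth 0
Step 5: declare e=(read a)=15 at depth 0
Step 6: declare a=(read e)=15 at depth 0
Step 7: enter scope (depth=1)
Step 8: enter scope (depth=2)
Step 9: exit scope (depth=1)
Visible at query point: a=15 b=15 e=15

Answer: 15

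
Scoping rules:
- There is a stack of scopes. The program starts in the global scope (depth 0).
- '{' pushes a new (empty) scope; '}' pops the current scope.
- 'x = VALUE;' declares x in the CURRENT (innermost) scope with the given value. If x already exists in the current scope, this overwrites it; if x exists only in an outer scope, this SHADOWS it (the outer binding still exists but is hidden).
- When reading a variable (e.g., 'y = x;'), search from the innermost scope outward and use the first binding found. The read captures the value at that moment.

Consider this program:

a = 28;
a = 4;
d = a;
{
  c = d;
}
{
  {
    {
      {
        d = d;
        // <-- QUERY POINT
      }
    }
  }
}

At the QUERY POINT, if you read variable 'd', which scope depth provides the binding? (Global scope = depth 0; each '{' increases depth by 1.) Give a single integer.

Step 1: declare a=28 at depth 0
Step 2: declare a=4 at depth 0
Step 3: declare d=(read a)=4 at depth 0
Step 4: enter scope (depth=1)
Step 5: declare c=(read d)=4 at depth 1
Step 6: exit scope (depth=0)
Step 7: enter scope (depth=1)
Step 8: enter scope (depth=2)
Step 9: enter scope (depth=3)
Step 10: enter scope (depth=4)
Step 11: declare d=(read d)=4 at depth 4
Visible at query point: a=4 d=4

Answer: 4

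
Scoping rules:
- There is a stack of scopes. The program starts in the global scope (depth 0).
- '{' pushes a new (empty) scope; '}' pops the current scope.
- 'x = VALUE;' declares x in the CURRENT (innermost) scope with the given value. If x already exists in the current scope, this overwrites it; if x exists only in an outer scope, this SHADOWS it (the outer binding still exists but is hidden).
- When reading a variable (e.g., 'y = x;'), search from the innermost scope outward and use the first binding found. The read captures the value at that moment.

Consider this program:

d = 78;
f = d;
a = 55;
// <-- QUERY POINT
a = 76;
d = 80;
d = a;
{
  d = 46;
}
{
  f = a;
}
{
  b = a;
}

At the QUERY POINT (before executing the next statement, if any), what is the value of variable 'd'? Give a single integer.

Answer: 78

Derivation:
Step 1: declare d=78 at depth 0
Step 2: declare f=(read d)=78 at depth 0
Step 3: declare a=55 at depth 0
Visible at query point: a=55 d=78 f=78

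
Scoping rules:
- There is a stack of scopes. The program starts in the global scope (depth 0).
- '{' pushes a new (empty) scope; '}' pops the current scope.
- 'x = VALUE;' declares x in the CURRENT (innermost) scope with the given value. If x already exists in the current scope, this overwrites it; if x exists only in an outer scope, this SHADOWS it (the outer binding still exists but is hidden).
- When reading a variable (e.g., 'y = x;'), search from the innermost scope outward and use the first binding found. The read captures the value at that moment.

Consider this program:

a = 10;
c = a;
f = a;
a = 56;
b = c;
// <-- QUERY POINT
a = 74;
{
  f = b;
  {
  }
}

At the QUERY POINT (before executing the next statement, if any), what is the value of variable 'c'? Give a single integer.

Step 1: declare a=10 at depth 0
Step 2: declare c=(read a)=10 at depth 0
Step 3: declare f=(read a)=10 at depth 0
Step 4: declare a=56 at depth 0
Step 5: declare b=(read c)=10 at depth 0
Visible at query point: a=56 b=10 c=10 f=10

Answer: 10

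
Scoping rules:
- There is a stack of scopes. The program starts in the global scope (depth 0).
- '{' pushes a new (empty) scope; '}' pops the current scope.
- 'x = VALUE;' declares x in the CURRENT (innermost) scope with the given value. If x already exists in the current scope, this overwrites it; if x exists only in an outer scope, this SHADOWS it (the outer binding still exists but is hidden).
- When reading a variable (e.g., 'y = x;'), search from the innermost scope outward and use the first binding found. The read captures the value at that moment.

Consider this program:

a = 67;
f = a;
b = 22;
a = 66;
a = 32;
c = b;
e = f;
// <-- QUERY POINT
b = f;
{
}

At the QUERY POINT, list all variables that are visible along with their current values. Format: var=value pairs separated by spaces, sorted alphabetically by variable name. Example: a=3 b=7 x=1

Step 1: declare a=67 at depth 0
Step 2: declare f=(read a)=67 at depth 0
Step 3: declare b=22 at depth 0
Step 4: declare a=66 at depth 0
Step 5: declare a=32 at depth 0
Step 6: declare c=(read b)=22 at depth 0
Step 7: declare e=(read f)=67 at depth 0
Visible at query point: a=32 b=22 c=22 e=67 f=67

Answer: a=32 b=22 c=22 e=67 f=67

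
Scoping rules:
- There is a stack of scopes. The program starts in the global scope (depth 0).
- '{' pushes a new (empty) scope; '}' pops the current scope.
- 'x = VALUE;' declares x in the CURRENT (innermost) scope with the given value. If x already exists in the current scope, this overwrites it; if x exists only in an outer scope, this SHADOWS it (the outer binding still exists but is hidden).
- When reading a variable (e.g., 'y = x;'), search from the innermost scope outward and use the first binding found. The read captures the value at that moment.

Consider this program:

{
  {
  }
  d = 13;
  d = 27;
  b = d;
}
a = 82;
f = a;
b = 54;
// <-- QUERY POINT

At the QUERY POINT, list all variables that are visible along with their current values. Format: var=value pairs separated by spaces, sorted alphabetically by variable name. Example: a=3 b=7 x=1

Step 1: enter scope (depth=1)
Step 2: enter scope (depth=2)
Step 3: exit scope (depth=1)
Step 4: declare d=13 at depth 1
Step 5: declare d=27 at depth 1
Step 6: declare b=(read d)=27 at depth 1
Step 7: exit scope (depth=0)
Step 8: declare a=82 at depth 0
Step 9: declare f=(read a)=82 at depth 0
Step 10: declare b=54 at depth 0
Visible at query point: a=82 b=54 f=82

Answer: a=82 b=54 f=82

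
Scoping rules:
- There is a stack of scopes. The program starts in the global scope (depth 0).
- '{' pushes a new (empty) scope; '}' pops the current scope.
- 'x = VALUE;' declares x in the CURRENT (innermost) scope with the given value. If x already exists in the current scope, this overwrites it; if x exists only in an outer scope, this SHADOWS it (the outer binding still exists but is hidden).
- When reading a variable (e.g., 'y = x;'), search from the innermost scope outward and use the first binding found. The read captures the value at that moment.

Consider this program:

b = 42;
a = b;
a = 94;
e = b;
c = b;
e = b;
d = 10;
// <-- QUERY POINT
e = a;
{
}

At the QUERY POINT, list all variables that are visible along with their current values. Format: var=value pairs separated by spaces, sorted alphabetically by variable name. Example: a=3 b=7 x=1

Answer: a=94 b=42 c=42 d=10 e=42

Derivation:
Step 1: declare b=42 at depth 0
Step 2: declare a=(read b)=42 at depth 0
Step 3: declare a=94 at depth 0
Step 4: declare e=(read b)=42 at depth 0
Step 5: declare c=(read b)=42 at depth 0
Step 6: declare e=(read b)=42 at depth 0
Step 7: declare d=10 at depth 0
Visible at query point: a=94 b=42 c=42 d=10 e=42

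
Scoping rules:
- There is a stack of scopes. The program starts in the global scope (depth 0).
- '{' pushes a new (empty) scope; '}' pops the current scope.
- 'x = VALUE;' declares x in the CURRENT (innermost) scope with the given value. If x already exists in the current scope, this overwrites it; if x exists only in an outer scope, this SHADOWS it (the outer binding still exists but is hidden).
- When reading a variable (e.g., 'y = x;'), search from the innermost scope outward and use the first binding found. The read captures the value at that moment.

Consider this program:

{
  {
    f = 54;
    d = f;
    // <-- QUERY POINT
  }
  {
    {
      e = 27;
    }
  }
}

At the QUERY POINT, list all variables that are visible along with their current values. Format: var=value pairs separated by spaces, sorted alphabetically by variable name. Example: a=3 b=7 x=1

Answer: d=54 f=54

Derivation:
Step 1: enter scope (depth=1)
Step 2: enter scope (depth=2)
Step 3: declare f=54 at depth 2
Step 4: declare d=(read f)=54 at depth 2
Visible at query point: d=54 f=54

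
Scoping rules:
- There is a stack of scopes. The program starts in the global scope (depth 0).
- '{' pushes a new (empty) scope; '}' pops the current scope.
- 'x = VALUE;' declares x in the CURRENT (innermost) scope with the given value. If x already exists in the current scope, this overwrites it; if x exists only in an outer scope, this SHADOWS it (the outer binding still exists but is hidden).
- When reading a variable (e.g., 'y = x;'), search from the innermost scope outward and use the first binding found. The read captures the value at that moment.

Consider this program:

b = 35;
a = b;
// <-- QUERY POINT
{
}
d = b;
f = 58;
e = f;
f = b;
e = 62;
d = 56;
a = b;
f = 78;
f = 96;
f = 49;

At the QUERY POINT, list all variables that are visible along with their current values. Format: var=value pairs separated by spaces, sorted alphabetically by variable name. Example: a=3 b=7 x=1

Answer: a=35 b=35

Derivation:
Step 1: declare b=35 at depth 0
Step 2: declare a=(read b)=35 at depth 0
Visible at query point: a=35 b=35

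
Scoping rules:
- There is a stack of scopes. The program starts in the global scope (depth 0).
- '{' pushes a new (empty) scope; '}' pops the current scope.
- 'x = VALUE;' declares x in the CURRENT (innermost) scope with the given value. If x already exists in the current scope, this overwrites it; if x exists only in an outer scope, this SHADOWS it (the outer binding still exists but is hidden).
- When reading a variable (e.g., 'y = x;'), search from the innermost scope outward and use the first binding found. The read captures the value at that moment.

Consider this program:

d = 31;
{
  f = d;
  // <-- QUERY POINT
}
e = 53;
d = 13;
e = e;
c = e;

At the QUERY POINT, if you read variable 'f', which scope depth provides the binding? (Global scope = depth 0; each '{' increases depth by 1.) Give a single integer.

Step 1: declare d=31 at depth 0
Step 2: enter scope (depth=1)
Step 3: declare f=(read d)=31 at depth 1
Visible at query point: d=31 f=31

Answer: 1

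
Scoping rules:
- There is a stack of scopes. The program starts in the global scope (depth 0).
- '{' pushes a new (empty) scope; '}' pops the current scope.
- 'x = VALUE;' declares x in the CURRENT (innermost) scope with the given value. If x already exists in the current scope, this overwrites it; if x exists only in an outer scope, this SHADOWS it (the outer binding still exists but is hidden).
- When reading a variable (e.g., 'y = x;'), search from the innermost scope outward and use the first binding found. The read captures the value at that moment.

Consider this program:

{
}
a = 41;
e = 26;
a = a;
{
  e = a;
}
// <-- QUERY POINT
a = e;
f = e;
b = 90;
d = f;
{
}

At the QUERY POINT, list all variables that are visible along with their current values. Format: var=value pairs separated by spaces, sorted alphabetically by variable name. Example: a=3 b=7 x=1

Answer: a=41 e=26

Derivation:
Step 1: enter scope (depth=1)
Step 2: exit scope (depth=0)
Step 3: declare a=41 at depth 0
Step 4: declare e=26 at depth 0
Step 5: declare a=(read a)=41 at depth 0
Step 6: enter scope (depth=1)
Step 7: declare e=(read a)=41 at depth 1
Step 8: exit scope (depth=0)
Visible at query point: a=41 e=26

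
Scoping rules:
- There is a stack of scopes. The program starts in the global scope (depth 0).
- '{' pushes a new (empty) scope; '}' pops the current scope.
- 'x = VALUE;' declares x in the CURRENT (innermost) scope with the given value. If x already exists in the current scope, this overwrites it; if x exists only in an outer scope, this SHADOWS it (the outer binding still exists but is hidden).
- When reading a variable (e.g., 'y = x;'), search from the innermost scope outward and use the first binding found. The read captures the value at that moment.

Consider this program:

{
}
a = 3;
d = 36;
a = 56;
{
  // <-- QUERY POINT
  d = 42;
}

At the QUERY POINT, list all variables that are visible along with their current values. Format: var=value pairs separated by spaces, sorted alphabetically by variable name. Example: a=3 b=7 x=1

Step 1: enter scope (depth=1)
Step 2: exit scope (depth=0)
Step 3: declare a=3 at depth 0
Step 4: declare d=36 at depth 0
Step 5: declare a=56 at depth 0
Step 6: enter scope (depth=1)
Visible at query point: a=56 d=36

Answer: a=56 d=36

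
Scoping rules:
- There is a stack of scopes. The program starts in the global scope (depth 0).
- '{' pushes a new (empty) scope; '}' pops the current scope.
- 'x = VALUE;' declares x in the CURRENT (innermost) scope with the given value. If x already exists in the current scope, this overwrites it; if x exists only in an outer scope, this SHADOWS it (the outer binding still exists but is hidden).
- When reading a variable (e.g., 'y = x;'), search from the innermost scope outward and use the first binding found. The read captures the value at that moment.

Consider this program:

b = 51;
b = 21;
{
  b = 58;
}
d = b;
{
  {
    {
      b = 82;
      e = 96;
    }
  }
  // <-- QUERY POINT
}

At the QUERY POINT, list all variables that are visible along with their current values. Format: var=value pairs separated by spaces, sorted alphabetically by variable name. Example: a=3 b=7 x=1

Step 1: declare b=51 at depth 0
Step 2: declare b=21 at depth 0
Step 3: enter scope (depth=1)
Step 4: declare b=58 at depth 1
Step 5: exit scope (depth=0)
Step 6: declare d=(read b)=21 at depth 0
Step 7: enter scope (depth=1)
Step 8: enter scope (depth=2)
Step 9: enter scope (depth=3)
Step 10: declare b=82 at depth 3
Step 11: declare e=96 at depth 3
Step 12: exit scope (depth=2)
Step 13: exit scope (depth=1)
Visible at query point: b=21 d=21

Answer: b=21 d=21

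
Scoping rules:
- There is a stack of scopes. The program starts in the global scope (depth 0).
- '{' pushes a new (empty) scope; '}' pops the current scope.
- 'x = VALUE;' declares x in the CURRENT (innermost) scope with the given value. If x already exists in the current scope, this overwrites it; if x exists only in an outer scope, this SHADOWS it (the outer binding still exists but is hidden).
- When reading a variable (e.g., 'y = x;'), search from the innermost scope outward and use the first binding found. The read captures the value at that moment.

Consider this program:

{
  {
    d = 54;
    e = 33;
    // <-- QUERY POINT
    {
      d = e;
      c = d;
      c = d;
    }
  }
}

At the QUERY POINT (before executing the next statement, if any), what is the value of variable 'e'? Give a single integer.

Step 1: enter scope (depth=1)
Step 2: enter scope (depth=2)
Step 3: declare d=54 at depth 2
Step 4: declare e=33 at depth 2
Visible at query point: d=54 e=33

Answer: 33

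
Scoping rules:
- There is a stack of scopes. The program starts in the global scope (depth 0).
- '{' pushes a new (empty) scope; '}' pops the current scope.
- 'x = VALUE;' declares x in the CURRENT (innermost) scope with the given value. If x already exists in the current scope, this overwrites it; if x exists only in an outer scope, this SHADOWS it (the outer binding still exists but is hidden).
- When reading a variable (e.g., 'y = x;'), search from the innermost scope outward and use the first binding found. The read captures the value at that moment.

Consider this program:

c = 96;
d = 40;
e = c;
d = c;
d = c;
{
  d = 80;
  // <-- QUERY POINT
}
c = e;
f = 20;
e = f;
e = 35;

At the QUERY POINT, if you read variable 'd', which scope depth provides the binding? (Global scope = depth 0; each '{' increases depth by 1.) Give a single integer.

Answer: 1

Derivation:
Step 1: declare c=96 at depth 0
Step 2: declare d=40 at depth 0
Step 3: declare e=(read c)=96 at depth 0
Step 4: declare d=(read c)=96 at depth 0
Step 5: declare d=(read c)=96 at depth 0
Step 6: enter scope (depth=1)
Step 7: declare d=80 at depth 1
Visible at query point: c=96 d=80 e=96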